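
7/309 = 7/309 = 0.02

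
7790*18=140220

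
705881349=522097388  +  183783961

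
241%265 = 241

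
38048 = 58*656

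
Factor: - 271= - 271^1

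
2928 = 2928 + 0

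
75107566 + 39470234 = 114577800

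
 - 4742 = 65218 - 69960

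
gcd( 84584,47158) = 2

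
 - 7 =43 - 50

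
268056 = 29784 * 9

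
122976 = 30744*4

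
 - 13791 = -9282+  - 4509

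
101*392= 39592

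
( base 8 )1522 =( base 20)22a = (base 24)1BA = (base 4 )31102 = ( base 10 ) 850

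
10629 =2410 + 8219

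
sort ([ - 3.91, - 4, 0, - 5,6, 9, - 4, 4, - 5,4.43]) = [ - 5,-5, - 4, - 4,-3.91,0, 4, 4.43 , 6, 9]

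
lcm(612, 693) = 47124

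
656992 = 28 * 23464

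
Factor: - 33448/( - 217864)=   37/241 = 37^1 * 241^ (  -  1)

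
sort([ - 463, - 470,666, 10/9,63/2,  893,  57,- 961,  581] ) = [ - 961 , - 470,  -  463,10/9, 63/2 , 57,581,666, 893]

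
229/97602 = 229/97602  =  0.00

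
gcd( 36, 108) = 36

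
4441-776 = 3665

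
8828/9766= 4414/4883 = 0.90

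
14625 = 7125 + 7500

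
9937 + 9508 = 19445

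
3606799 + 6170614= 9777413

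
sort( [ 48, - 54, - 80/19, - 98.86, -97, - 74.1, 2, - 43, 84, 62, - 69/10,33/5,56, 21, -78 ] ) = [ - 98.86, - 97,  -  78, - 74.1, - 54,  -  43,  -  69/10,  -  80/19,2, 33/5,  21  ,  48,  56 , 62,84] 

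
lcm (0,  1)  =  0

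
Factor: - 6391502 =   -  2^1*13^1*293^1*839^1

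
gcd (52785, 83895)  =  255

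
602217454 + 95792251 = 698009705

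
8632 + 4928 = 13560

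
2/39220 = 1/19610 = 0.00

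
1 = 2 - 1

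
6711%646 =251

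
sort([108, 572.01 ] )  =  [ 108, 572.01] 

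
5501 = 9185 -3684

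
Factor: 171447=3^1*57149^1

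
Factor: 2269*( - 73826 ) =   -  167511194 = - 2^1 * 2269^1*36913^1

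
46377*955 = 44290035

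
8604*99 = 851796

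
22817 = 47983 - 25166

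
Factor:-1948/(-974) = 2^1 = 2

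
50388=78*646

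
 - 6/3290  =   - 3/1645=-0.00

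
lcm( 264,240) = 2640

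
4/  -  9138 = - 1 + 4567/4569 = -0.00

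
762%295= 172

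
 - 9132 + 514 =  - 8618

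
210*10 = 2100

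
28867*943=27221581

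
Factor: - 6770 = -2^1*5^1 * 677^1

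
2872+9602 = 12474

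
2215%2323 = 2215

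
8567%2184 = 2015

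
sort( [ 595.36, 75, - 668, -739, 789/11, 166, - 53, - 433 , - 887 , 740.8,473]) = [  -  887 , - 739 , - 668, - 433, - 53,  789/11,75,  166, 473, 595.36,740.8]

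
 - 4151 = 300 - 4451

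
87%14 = 3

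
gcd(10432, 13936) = 16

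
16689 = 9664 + 7025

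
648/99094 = 324/49547=0.01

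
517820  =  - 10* (  -  51782 ) 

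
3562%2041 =1521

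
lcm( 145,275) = 7975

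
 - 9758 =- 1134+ - 8624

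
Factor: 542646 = 2^1 * 3^3 * 13^1 * 773^1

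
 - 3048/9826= - 1524/4913 = - 0.31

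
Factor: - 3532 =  - 2^2*883^1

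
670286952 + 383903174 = 1054190126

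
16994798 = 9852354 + 7142444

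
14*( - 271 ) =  - 3794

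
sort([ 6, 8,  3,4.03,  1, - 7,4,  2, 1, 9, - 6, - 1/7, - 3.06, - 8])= [ - 8, - 7,-6, - 3.06, - 1/7, 1,1, 2 , 3, 4, 4.03,6, 8, 9]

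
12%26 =12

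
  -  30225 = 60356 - 90581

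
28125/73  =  28125/73 = 385.27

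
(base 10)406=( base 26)FG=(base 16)196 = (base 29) e0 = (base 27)F1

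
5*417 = 2085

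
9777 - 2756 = 7021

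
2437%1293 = 1144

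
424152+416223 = 840375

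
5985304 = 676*8854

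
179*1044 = 186876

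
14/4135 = 14/4135   =  0.00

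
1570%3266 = 1570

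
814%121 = 88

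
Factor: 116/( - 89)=  -  2^2 * 29^1*89^( - 1)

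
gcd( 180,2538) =18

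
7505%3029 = 1447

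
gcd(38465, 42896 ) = 7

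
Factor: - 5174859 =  - 3^1*19^1*90787^1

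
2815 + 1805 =4620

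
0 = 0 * 62554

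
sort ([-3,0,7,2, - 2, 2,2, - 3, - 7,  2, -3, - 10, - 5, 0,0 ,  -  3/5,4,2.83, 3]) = [  -  10 , - 7, - 5,-3, - 3,-3, - 2,-3/5,0,0 , 0, 2,2,2,2,2.83, 3,4,7]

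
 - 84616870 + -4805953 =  - 89422823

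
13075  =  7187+5888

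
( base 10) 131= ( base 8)203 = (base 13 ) a1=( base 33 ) 3W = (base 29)4f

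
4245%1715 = 815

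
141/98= 1 + 43/98 = 1.44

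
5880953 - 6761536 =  - 880583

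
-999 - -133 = -866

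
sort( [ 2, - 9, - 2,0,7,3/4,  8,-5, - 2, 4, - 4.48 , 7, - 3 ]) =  [-9,-5, - 4.48,-3, - 2, - 2,0,3/4,2, 4,7,  7,8] 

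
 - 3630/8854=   -  1815/4427 = - 0.41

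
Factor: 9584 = 2^4 * 599^1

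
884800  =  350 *2528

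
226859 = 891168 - 664309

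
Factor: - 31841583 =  - 3^1*71^1*149491^1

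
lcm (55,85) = 935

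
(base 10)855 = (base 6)3543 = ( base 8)1527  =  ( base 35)of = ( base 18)2B9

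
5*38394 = 191970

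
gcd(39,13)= 13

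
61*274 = 16714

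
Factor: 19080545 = 5^1*11^1 * 17^1*20407^1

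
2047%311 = 181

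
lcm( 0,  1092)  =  0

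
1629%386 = 85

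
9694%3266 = 3162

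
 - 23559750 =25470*(-925 )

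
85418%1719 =1187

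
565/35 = 16 + 1/7= 16.14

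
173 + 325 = 498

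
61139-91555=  - 30416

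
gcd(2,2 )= 2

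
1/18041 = 1/18041 = 0.00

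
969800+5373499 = 6343299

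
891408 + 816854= 1708262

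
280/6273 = 280/6273 = 0.04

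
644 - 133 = 511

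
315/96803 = 45/13829 = 0.00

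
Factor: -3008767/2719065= - 3^(-1)*  5^( - 1)* 17^( - 1 )*31^1*71^1*1367^1 * 10663^(-1)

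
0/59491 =0  =  0.00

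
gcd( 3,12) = 3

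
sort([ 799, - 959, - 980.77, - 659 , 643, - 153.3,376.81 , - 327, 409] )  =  [ - 980.77, - 959, - 659 , -327, - 153.3,376.81,409, 643, 799 ] 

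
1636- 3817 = - 2181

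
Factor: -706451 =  - 97^1 *7283^1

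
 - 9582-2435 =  - 12017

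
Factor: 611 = 13^1 * 47^1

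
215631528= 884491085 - 668859557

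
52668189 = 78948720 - 26280531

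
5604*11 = 61644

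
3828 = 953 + 2875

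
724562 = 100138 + 624424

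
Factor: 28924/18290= 14462/9145= 2^1*5^( - 1) * 7^1*31^(  -  1 ) *59^( - 1)*1033^1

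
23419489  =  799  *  29311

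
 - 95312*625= -59570000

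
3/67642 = 3/67642 = 0.00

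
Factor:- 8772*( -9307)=81641004 = 2^2*3^1 * 17^1*41^1*43^1 * 227^1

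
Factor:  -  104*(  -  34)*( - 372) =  - 2^6*3^1*13^1*17^1*31^1  =  -  1315392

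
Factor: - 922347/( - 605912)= 2^( - 3) * 3^4*23^( - 1)*37^ ( - 1 ) * 59^1*89^(- 1 )*193^1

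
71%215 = 71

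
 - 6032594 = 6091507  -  12124101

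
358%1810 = 358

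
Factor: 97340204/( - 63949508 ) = -7^( - 2)* 13^1*83^ ( - 1 )*3931^( - 1)*1871927^1= - 24335051/15987377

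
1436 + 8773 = 10209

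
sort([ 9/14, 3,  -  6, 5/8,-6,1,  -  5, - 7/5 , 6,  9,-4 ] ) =[ - 6, - 6, - 5 , - 4, - 7/5, 5/8,  9/14,1, 3,6, 9]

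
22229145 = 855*25999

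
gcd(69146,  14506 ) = 2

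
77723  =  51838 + 25885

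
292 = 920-628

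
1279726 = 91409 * 14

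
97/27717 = 97/27717=0.00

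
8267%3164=1939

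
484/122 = 242/61= 3.97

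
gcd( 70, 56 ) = 14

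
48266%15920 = 506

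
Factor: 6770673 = 3^2*7^2 * 13^1*1181^1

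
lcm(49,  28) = 196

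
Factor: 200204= 2^2 * 50051^1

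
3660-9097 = - 5437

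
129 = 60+69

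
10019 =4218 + 5801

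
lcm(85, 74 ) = 6290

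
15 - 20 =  - 5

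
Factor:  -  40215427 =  - 7^2*820723^1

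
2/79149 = 2/79149 = 0.00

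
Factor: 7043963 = 809^1*8707^1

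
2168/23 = 94+6/23 = 94.26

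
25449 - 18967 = 6482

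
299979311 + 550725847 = 850705158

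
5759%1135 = 84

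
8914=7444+1470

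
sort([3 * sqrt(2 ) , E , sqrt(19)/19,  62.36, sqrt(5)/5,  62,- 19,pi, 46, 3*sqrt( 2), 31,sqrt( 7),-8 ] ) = [-19,-8, sqrt(19)/19, sqrt(5 )/5, sqrt(7 ),E,pi, 3*sqrt(2 )  ,  3* sqrt(2), 31, 46,62,62.36 ] 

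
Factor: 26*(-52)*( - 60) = 2^5*3^1*5^1*13^2 = 81120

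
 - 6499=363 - 6862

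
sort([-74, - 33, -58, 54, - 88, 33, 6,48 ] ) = [-88, - 74, - 58 , - 33, 6,33,  48, 54] 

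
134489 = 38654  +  95835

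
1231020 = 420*2931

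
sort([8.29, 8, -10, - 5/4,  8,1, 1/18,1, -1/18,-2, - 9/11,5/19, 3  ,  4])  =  [-10, - 2, - 5/4, - 9/11, - 1/18,  1/18,5/19, 1,1, 3,4 , 8, 8,8.29] 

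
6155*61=375455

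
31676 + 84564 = 116240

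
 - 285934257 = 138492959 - 424427216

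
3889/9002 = 3889/9002=0.43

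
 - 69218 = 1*( - 69218) 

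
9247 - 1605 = 7642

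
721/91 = 103/13 = 7.92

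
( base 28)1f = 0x2b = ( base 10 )43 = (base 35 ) 18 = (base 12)37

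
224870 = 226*995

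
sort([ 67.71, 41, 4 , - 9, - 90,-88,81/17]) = [ - 90, - 88,-9,4, 81/17 , 41,67.71 ] 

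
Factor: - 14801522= -2^1*47^1*53^1*2971^1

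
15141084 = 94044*161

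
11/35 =11/35 =0.31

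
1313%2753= 1313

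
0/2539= 0 = 0.00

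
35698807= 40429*883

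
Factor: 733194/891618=759/923 = 3^1*11^1*13^( - 1)*23^1 * 71^( - 1 )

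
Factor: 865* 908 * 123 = 96606660 = 2^2*3^1 * 5^1 * 41^1 * 173^1*227^1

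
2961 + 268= 3229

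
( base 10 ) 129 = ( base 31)45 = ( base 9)153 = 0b10000001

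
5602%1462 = 1216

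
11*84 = 924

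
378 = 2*189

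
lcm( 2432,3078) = 196992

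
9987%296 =219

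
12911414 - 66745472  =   - 53834058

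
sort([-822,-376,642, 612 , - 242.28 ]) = [ - 822,  -  376 , - 242.28 , 612, 642 ]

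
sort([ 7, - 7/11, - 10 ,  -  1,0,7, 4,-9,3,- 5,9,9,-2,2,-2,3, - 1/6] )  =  [ - 10, -9, - 5, - 2, - 2, - 1, - 7/11, - 1/6,0,2,3,  3,4 , 7,7,9 , 9]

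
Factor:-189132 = -2^2*3^1*15761^1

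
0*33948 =0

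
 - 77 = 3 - 80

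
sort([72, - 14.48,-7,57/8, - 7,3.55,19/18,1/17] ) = [- 14.48 ,-7,-7, 1/17, 19/18,3.55,57/8, 72]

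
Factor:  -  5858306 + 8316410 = 2^3*3^1*11^1*9311^1 = 2458104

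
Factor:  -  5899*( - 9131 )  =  17^1*23^1* 347^1*397^1 = 53863769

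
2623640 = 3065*856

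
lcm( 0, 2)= 0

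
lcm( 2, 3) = 6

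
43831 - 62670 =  - 18839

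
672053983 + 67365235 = 739419218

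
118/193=118/193 = 0.61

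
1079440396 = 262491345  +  816949051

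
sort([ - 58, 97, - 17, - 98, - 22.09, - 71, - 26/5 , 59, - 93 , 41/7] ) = [- 98, - 93, - 71, - 58, - 22.09, - 17, - 26/5, 41/7,59,97 ]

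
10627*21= 223167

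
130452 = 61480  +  68972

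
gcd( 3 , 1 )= 1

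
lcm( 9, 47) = 423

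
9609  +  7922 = 17531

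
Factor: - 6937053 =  - 3^1*23^1*100537^1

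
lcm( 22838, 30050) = 570950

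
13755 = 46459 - 32704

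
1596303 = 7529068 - 5932765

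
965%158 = 17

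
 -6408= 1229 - 7637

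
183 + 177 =360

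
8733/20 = 8733/20=436.65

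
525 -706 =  - 181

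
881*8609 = 7584529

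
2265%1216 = 1049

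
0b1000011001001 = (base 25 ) 6lm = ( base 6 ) 31521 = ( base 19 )BH3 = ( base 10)4297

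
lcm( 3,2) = 6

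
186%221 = 186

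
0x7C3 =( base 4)133003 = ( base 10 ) 1987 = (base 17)6ef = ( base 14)a1d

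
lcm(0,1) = 0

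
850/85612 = 25/2518 = 0.01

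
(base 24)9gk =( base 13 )270B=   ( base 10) 5588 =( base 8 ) 12724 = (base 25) 8ND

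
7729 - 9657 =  - 1928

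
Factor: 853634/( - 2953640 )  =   - 2^( - 2 )*5^( - 1)*41^(-1 )*61^1  *1801^ ( -1)*6997^1 = - 426817/1476820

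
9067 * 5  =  45335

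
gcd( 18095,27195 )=35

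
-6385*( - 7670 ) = 48972950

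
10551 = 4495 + 6056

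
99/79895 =99/79895 = 0.00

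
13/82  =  13/82 = 0.16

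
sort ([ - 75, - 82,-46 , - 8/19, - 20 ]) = [ - 82,-75 , - 46, -20,- 8/19 ] 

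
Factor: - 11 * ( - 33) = 363 =3^1*11^2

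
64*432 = 27648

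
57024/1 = 57024 = 57024.00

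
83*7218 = 599094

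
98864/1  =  98864 = 98864.00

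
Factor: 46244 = 2^2 * 11^1*1051^1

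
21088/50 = 421+19/25=421.76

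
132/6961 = 132/6961= 0.02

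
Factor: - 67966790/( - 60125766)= 33983395/30062883 =3^(-1) * 5^1* 19^ (-1) * 527419^(-1) * 6796679^1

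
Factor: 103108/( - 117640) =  - 149/170 = - 2^( - 1 )*5^( -1)*17^(-1 ) * 149^1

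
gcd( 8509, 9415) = 1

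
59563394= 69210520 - 9647126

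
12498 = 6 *2083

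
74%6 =2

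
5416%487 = 59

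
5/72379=5/72379 = 0.00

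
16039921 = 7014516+9025405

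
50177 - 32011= 18166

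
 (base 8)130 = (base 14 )64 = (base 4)1120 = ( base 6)224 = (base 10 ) 88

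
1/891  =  1/891 = 0.00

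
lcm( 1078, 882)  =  9702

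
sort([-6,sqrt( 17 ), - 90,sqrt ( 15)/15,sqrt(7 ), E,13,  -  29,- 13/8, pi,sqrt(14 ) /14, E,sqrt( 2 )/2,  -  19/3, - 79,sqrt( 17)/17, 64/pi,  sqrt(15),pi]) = [  -  90, - 79,- 29, - 19/3, - 6, - 13/8, sqrt( 17 )/17,sqrt(15)/15,sqrt( 14)/14 , sqrt( 2)/2, sqrt(7), E, E,pi,pi,sqrt(  15), sqrt(17 ),  13,64/pi ]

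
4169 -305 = 3864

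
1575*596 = 938700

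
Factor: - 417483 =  -3^2*11^1 *4217^1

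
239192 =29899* 8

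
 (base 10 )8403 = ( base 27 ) be6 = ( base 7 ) 33333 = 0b10000011010011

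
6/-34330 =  - 3/17165 =- 0.00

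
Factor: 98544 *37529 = 3698257776 = 2^4*3^1*2053^1*37529^1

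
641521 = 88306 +553215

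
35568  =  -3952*(  -  9 )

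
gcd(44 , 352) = 44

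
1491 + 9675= 11166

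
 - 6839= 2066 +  - 8905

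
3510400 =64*54850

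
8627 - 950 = 7677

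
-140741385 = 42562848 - 183304233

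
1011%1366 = 1011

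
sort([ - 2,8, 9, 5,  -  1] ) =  [  -  2, - 1, 5,8,9]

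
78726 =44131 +34595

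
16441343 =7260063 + 9181280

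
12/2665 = 12/2665 = 0.00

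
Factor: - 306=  - 2^1 *3^2 * 17^1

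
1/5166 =1/5166  =  0.00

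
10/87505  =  2/17501 = 0.00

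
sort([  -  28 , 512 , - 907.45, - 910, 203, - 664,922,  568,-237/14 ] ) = [- 910, - 907.45,  -  664,  -  28, - 237/14,  203, 512, 568,922]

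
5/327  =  5/327 = 0.02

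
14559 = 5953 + 8606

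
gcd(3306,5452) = 58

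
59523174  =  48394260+11128914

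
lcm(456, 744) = 14136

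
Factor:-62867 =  - 7^2*1283^1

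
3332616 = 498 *6692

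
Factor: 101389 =53^1*1913^1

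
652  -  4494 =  - 3842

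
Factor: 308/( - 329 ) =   -  2^2*11^1*47^( - 1) = -  44/47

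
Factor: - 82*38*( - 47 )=2^2*19^1*41^1 * 47^1=146452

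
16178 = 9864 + 6314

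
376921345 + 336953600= 713874945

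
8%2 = 0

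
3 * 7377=22131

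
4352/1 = 4352 = 4352.00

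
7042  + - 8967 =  - 1925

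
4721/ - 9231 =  - 1 + 4510/9231 = -0.51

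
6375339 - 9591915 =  - 3216576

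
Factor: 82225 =5^2*11^1*13^1*23^1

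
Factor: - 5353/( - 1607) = 53^1*101^1 * 1607^( - 1 )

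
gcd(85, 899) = 1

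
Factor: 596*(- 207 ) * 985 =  - 2^2 * 3^2*5^1*23^1 *149^1*197^1 = -121521420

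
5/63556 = 5/63556 = 0.00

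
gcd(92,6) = 2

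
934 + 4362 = 5296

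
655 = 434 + 221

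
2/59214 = 1/29607 =0.00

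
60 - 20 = 40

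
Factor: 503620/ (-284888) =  - 845/478=- 2^( - 1 )*5^1 * 13^2*239^( -1) 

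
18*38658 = 695844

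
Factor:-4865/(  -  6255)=7/9 = 3^( - 2)*7^1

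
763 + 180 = 943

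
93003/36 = 31001/12 =2583.42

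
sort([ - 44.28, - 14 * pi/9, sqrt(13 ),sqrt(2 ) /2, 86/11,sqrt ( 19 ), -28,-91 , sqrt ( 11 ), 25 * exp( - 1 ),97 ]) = [ - 91,-44.28, - 28, - 14 * pi/9,sqrt ( 2)/2, sqrt(11), sqrt( 13),sqrt ( 19 ), 86/11, 25 * exp( - 1 ), 97]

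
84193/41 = 84193/41= 2053.49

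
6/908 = 3/454  =  0.01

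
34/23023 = 34/23023 = 0.00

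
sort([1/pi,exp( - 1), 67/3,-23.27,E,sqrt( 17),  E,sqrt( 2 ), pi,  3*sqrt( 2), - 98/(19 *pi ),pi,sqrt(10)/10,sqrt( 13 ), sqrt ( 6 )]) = [-23.27, - 98/( 19 *pi), sqrt(10)/10,1/pi,exp (-1 ),sqrt( 2 ),sqrt(6) , E,E,pi,pi,sqrt( 13 ), sqrt ( 17), 3*sqrt(  2), 67/3]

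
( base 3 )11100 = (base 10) 117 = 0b1110101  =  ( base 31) 3O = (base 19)63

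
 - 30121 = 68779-98900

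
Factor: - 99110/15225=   -  19822/3045 = - 2^1 * 3^( - 1 )*5^( - 1)*7^(-1 )*11^1*17^1*29^(-1 )*53^1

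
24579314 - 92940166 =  - 68360852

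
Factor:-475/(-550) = 2^( - 1)*11^ (-1 )*19^1 = 19/22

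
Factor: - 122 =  - 2^1*61^1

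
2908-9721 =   -  6813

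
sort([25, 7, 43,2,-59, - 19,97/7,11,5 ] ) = [ -59,-19,2,5, 7, 11,97/7,25,43]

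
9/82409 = 9/82409 = 0.00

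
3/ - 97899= -1/32633  =  - 0.00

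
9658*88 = 849904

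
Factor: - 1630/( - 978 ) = 3^( - 1) * 5^1 = 5/3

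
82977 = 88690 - 5713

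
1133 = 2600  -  1467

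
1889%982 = 907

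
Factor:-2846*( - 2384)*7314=2^6*3^1*23^1*53^1*149^1*1423^1 =49624495296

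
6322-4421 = 1901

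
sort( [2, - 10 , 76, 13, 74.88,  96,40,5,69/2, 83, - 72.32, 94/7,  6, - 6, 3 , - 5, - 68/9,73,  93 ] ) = [ - 72.32, - 10, - 68/9, - 6, - 5 , 2,3, 5,  6, 13 , 94/7, 69/2, 40, 73, 74.88,76,83,93, 96] 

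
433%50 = 33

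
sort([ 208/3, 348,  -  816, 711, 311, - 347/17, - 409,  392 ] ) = [-816, - 409 , - 347/17,208/3, 311, 348, 392,  711 ]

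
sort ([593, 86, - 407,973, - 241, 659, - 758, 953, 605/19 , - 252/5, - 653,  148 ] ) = [ - 758,- 653,-407,  -  241, - 252/5 , 605/19 , 86,148,593, 659,953,  973 ] 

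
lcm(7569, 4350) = 378450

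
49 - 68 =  -19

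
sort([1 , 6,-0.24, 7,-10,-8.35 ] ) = [ - 10, - 8.35, - 0.24,1, 6 , 7]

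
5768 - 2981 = 2787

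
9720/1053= 9 + 3/13 =9.23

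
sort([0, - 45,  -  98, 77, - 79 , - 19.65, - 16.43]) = [-98,-79, - 45,-19.65, - 16.43, 0,77] 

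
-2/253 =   -  1 + 251/253 = - 0.01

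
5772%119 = 60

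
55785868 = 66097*844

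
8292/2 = 4146 = 4146.00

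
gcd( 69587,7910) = 7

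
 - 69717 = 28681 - 98398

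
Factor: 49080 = 2^3*3^1*5^1*409^1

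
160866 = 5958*27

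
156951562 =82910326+74041236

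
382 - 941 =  - 559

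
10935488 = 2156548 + 8778940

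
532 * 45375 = 24139500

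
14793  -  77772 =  - 62979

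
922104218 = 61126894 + 860977324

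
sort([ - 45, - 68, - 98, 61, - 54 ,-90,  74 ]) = [ - 98, - 90, - 68, - 54,  -  45, 61, 74]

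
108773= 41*2653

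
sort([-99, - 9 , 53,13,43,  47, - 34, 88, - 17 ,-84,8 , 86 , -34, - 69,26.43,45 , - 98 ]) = [ - 99, - 98, - 84, - 69, - 34, - 34, - 17 ,-9, 8,13, 26.43 , 43,45, 47 , 53 , 86,88]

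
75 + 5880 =5955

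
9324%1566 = 1494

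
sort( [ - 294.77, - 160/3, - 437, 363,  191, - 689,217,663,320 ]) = [ - 689 ,-437, - 294.77,-160/3,191,217,320,363,663] 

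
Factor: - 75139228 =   -  2^2*18784807^1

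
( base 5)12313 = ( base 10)958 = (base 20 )27I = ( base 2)1110111110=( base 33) t1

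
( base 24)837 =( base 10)4687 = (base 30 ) 567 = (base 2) 1001001001111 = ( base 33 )4a1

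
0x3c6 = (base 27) 18l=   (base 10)966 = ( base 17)35e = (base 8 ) 1706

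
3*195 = 585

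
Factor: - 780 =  - 2^2 * 3^1*5^1*13^1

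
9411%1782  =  501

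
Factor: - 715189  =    -  715189^1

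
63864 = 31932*2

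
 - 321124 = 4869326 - 5190450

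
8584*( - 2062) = -17700208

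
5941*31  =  184171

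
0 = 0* 48659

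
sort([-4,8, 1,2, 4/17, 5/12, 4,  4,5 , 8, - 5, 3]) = [ - 5,- 4 , 4/17,5/12,1,2, 3 , 4, 4, 5 , 8 , 8 ] 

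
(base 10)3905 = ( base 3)12100122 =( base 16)F41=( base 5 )111110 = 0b111101000001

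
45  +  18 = 63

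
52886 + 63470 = 116356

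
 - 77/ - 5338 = 77/5338  =  0.01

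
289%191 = 98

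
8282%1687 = 1534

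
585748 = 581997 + 3751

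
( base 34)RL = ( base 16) 3ab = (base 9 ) 1253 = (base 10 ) 939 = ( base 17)344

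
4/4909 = 4/4909 = 0.00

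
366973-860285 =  - 493312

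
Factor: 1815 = 3^1*5^1*11^2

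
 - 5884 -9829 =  - 15713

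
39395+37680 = 77075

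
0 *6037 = 0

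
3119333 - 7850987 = -4731654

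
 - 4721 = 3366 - 8087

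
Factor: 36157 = 11^1*19^1 *173^1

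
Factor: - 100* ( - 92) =2^4 * 5^2*23^1 = 9200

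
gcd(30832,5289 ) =41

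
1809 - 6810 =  - 5001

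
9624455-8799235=825220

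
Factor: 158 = 2^1*79^1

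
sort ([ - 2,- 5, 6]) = [ - 5,  -  2, 6] 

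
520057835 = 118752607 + 401305228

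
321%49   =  27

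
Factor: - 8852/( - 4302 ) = 2^1*3^( - 2)*239^( - 1)*2213^1=4426/2151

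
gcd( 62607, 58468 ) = 1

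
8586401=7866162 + 720239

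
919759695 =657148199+262611496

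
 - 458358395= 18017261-476375656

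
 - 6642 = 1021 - 7663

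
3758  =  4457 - 699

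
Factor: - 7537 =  - 7537^1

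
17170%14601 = 2569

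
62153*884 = 54943252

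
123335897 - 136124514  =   - 12788617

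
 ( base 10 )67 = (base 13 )52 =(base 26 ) 2f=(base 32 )23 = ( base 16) 43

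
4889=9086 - 4197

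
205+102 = 307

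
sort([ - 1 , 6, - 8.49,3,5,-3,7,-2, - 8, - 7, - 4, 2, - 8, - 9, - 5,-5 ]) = [ - 9, - 8.49, - 8, - 8,-7, - 5,-5, - 4 , - 3,  -  2,  -  1,2,  3, 5, 6, 7 ]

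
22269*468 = 10421892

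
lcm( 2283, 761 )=2283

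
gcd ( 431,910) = 1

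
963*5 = 4815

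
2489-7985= - 5496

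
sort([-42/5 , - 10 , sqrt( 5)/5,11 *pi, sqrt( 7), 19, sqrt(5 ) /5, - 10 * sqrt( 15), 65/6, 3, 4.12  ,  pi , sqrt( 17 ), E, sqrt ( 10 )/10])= [ - 10*sqrt( 15 ), - 10 , - 42/5, sqrt( 10) /10,sqrt( 5)/5,sqrt( 5)/5, sqrt( 7 ),E,3,pi, 4.12, sqrt( 17),65/6, 19,11*  pi]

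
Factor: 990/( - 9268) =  - 2^(-1)*3^2*5^1*7^ ( - 1 )*11^1*331^( - 1 ) = - 495/4634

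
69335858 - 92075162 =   -  22739304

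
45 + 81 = 126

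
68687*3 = 206061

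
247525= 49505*5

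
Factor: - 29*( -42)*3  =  3654  =  2^1 * 3^2 * 7^1*29^1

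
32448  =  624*52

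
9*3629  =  32661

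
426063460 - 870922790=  - 444859330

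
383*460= 176180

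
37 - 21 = 16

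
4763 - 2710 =2053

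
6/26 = 3/13 = 0.23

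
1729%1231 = 498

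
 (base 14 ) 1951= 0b1000111100011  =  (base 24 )7MJ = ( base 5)121304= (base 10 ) 4579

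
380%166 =48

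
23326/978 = 23+416/489 = 23.85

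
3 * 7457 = 22371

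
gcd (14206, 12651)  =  1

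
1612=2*806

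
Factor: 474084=2^2* 3^2*13^1*1013^1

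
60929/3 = 60929/3 = 20309.67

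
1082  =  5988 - 4906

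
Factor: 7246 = 2^1*3623^1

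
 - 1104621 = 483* ( - 2287 )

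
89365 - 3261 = 86104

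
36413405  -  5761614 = 30651791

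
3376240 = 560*6029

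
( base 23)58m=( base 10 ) 2851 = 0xb23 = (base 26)45H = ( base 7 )11212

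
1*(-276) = -276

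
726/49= 726/49=14.82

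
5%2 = 1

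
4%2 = 0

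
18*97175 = 1749150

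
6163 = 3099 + 3064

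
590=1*590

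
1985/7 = 1985/7= 283.57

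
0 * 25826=0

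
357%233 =124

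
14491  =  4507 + 9984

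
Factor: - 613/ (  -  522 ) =2^ ( - 1)*  3^( - 2) * 29^( - 1)*613^1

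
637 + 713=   1350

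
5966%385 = 191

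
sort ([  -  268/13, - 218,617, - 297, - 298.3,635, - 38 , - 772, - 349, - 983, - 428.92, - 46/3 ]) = [-983, - 772, - 428.92,  -  349, - 298.3, - 297, - 218, - 38, -268/13, - 46/3,617,  635]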